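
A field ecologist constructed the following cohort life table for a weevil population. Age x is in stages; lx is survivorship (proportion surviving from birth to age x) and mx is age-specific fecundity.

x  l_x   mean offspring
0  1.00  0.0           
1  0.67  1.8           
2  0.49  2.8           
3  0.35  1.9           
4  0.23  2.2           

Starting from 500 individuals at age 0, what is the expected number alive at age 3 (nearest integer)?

175

Expected survivors = N0 · l_3 = 500 × 0.35 = 175 → 175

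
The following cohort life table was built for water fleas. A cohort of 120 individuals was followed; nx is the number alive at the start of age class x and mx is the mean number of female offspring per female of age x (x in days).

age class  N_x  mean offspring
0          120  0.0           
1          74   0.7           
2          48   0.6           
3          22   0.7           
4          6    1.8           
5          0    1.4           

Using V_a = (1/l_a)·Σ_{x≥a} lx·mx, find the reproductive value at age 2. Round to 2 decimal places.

1.15

lx = nx/n0 = nx/120: 1, 0.61667…, 0.4, 0.18333…, 0.05, 0
lx·mx for x ≥ 2: 0.24, 0.128333…, 0.09, 0 → sum = 0.458333…
V_2 = 0.458333… / l_2 = 0.458333… / 0.4 = 1.145833… → 1.15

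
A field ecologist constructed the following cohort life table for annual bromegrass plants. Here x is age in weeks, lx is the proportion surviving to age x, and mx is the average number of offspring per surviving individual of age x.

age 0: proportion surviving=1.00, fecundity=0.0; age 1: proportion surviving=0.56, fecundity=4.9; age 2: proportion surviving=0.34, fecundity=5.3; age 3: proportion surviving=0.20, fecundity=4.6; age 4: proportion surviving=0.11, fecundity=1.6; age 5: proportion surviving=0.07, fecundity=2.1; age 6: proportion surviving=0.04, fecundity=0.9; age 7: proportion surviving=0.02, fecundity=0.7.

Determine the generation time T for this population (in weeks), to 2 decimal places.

lx·mx: 0, 2.744, 1.802, 0.92, 0.176, 0.147, 0.036, 0.014 → R0 = 5.839
x·lx·mx: 0, 2.744, 3.604, 2.76, 0.704, 0.735, 0.216, 0.098 → Σ = 10.861
T = 10.861 / 5.839 = 1.860079… → 1.86

1.86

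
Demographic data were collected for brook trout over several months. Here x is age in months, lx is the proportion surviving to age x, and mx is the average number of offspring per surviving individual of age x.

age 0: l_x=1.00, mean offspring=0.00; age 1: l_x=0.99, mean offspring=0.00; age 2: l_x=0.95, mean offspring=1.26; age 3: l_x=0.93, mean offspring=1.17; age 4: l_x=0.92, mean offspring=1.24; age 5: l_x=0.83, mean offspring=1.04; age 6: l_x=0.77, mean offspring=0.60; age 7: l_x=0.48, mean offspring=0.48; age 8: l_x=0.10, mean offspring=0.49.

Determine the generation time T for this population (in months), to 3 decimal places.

3.839

lx·mx: 0, 0, 1.197, 1.0881, 1.1408, 0.8632, 0.462, 0.2304, 0.049 → R0 = 5.0305
x·lx·mx: 0, 0, 2.394, 3.2643, 4.5632, 4.316, 2.772, 1.6128, 0.392 → Σ = 19.3143
T = 19.3143 / 5.0305 = 3.839439… → 3.839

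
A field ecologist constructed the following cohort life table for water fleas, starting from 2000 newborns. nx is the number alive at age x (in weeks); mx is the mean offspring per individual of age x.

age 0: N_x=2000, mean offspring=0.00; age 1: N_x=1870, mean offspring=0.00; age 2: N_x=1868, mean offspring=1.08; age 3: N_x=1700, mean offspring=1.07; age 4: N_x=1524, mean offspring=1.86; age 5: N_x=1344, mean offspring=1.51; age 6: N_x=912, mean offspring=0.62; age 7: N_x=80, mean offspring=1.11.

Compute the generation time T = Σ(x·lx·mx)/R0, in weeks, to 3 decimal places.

lx = nx/n0 = nx/2000: 1, 0.935, 0.934, 0.85, 0.762, 0.672, 0.456, 0.04
lx·mx: 0, 0, 1.00872, 0.9095, 1.41732, 1.01472, 0.28272, 0.0444 → R0 = 4.67738
x·lx·mx: 0, 0, 2.01744, 2.7285, 5.66928, 5.0736, 1.69632, 0.3108 → Σ = 17.49594
T = 17.49594 / 4.67738 = 3.740543… → 3.741

3.741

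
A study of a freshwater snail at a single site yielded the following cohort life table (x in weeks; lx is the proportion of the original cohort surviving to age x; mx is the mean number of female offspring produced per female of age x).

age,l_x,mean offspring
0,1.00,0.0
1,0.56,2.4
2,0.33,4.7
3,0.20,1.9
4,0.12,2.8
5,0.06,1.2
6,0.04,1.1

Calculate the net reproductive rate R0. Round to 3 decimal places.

3.727

lx·mx by age: 0, 1.344, 1.551, 0.38, 0.336, 0.072, 0.044
R0 = Σ lx·mx = 3.727 → 3.727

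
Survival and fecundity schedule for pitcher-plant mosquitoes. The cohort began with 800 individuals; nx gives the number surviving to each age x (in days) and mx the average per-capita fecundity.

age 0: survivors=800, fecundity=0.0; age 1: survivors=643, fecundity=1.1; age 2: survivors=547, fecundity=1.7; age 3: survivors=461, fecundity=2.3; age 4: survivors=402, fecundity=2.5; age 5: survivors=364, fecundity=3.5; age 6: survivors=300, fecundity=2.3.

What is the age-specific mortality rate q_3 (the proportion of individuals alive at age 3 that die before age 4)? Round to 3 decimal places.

lx = nx/n0 = nx/800: 1, 0.80375, 0.68375, 0.57625, 0.5025, 0.455, 0.375
q_3 = (l_3 − l_4) / l_3 = (0.57625 − 0.5025) / 0.57625
     = 0.07375 / 0.57625 = 0.127983… → 0.128

0.128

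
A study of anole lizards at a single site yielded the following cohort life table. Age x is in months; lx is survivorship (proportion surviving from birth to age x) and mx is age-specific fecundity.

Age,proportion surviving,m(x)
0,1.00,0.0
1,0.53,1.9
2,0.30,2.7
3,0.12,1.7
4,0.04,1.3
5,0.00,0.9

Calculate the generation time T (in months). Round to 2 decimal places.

1.66

lx·mx: 0, 1.007, 0.81, 0.204, 0.052, 0 → R0 = 2.073
x·lx·mx: 0, 1.007, 1.62, 0.612, 0.208, 0 → Σ = 3.447
T = 3.447 / 2.073 = 1.662808… → 1.66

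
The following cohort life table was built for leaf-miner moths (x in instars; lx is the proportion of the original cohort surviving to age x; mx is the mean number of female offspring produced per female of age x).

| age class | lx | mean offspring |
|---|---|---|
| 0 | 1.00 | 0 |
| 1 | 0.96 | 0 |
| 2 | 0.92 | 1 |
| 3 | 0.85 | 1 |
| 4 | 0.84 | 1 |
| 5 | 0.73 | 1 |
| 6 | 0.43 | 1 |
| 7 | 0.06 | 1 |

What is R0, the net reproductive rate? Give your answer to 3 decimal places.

lx·mx by age: 0, 0, 0.92, 0.85, 0.84, 0.73, 0.43, 0.06
R0 = Σ lx·mx = 3.83 → 3.830

3.830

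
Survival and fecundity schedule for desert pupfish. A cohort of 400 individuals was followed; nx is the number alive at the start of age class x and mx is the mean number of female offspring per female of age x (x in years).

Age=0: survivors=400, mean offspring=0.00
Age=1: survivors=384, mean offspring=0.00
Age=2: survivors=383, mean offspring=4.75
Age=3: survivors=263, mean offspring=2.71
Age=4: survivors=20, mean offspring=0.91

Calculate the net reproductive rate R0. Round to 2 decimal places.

6.38

lx = nx/n0 = nx/400: 1, 0.96, 0.9575, 0.6575, 0.05
lx·mx by age: 0, 0, 4.548125, 1.781825, 0.0455
R0 = Σ lx·mx = 6.37545 → 6.38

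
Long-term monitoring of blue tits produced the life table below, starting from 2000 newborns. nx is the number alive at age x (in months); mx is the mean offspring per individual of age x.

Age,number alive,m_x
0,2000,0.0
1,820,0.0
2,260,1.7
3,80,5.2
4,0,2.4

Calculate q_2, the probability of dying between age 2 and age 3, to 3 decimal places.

lx = nx/n0 = nx/2000: 1, 0.41, 0.13, 0.04, 0
q_2 = (l_2 − l_3) / l_2 = (0.13 − 0.04) / 0.13
     = 0.09 / 0.13 = 0.692308… → 0.692

0.692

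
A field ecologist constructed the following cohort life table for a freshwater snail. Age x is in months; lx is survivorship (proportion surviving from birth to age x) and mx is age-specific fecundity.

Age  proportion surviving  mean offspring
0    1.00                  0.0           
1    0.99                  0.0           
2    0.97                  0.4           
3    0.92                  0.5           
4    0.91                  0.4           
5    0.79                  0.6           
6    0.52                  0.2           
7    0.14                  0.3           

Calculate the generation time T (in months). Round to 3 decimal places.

3.766

lx·mx: 0, 0, 0.388, 0.46, 0.364, 0.474, 0.104, 0.042 → R0 = 1.832
x·lx·mx: 0, 0, 0.776, 1.38, 1.456, 2.37, 0.624, 0.294 → Σ = 6.9
T = 6.9 / 1.832 = 3.766376… → 3.766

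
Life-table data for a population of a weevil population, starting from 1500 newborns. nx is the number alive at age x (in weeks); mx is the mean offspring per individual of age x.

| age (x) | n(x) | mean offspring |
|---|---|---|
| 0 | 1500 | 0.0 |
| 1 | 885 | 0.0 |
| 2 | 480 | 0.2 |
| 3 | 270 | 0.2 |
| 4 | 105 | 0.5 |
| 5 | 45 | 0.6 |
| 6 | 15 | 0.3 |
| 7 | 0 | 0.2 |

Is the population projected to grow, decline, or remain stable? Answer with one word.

lx = nx/n0 = nx/1500: 1, 0.59, 0.32, 0.18, 0.07, 0.03, 0.01, 0
R0 = Σ lx·mx = 0 + 0 + 0.064 + 0.036 + 0.035 + 0.018 + 0.003 + 0 = 0.156
R0 < 1, so the population is declining.

declining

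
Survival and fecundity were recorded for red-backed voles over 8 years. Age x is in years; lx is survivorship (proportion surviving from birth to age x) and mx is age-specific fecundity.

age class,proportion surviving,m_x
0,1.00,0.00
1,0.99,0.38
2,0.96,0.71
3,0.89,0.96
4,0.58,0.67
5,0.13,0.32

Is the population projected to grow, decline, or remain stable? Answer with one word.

growing

R0 = Σ lx·mx = 0 + 0.3762 + 0.6816 + 0.8544 + 0.3886 + 0.0416 = 2.3424
R0 > 1, so the population is growing.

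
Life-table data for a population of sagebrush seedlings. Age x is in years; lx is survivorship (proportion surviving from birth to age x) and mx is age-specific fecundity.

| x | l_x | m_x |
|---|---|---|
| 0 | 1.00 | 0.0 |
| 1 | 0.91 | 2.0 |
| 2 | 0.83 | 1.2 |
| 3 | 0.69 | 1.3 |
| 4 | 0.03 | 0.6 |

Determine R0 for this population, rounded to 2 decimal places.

3.73

lx·mx by age: 0, 1.82, 0.996, 0.897, 0.018
R0 = Σ lx·mx = 3.731 → 3.73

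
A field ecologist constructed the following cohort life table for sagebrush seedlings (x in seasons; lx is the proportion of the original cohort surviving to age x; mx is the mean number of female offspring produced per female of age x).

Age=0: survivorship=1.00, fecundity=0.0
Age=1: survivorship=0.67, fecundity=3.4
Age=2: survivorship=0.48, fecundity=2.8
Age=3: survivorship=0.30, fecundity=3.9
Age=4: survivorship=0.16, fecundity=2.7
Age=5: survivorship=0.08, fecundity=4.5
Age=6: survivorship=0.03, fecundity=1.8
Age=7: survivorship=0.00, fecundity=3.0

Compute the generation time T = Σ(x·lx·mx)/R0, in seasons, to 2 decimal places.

lx·mx: 0, 2.278, 1.344, 1.17, 0.432, 0.36, 0.054, 0 → R0 = 5.638
x·lx·mx: 0, 2.278, 2.688, 3.51, 1.728, 1.8, 0.324, 0 → Σ = 12.328
T = 12.328 / 5.638 = 2.186591… → 2.19

2.19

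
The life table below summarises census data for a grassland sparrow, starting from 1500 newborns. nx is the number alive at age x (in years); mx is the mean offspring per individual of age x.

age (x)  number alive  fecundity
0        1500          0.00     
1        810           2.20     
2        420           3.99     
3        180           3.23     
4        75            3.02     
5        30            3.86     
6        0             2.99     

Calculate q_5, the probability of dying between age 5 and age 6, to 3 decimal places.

1.000

lx = nx/n0 = nx/1500: 1, 0.54, 0.28, 0.12, 0.05, 0.02, 0
q_5 = (l_5 − l_6) / l_5 = (0.02 − 0) / 0.02
     = 0.02 / 0.02 = 1 → 1.000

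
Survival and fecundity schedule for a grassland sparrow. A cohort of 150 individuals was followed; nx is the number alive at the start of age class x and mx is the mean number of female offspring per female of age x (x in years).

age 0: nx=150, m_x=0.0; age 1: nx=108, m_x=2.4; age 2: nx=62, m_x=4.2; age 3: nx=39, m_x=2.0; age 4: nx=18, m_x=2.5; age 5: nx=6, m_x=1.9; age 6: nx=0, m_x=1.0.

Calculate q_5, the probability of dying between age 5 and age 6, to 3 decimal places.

1.000

lx = nx/n0 = nx/150: 1, 0.72, 0.41333…, 0.26, 0.12, 0.04, 0
q_5 = (l_5 − l_6) / l_5 = (0.04 − 0) / 0.04
     = 0.04 / 0.04 = 1 → 1.000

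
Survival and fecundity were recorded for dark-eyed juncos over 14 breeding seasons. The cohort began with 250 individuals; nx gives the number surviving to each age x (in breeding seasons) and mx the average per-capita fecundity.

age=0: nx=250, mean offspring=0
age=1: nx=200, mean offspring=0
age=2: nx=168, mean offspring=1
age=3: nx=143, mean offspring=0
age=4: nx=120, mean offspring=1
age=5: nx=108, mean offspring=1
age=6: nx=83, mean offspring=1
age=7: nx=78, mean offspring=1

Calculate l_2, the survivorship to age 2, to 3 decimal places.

l_2 = n_2/n_0 = 168/250 = 0.672 → 0.672

0.672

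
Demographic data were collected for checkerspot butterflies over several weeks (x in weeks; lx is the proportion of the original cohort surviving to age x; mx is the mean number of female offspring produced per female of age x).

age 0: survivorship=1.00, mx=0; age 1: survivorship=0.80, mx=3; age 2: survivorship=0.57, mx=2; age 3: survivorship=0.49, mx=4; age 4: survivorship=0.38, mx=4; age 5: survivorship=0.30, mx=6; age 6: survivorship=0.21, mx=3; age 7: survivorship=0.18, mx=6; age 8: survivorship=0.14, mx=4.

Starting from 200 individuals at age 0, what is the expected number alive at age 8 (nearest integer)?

28

Expected survivors = N0 · l_8 = 200 × 0.14 = 28 → 28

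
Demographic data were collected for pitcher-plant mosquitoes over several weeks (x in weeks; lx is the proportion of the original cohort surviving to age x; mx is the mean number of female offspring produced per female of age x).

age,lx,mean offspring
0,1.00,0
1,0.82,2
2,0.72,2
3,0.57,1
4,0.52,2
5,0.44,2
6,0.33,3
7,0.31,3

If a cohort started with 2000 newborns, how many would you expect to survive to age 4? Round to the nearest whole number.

1040

Expected survivors = N0 · l_4 = 2000 × 0.52 = 1040 → 1040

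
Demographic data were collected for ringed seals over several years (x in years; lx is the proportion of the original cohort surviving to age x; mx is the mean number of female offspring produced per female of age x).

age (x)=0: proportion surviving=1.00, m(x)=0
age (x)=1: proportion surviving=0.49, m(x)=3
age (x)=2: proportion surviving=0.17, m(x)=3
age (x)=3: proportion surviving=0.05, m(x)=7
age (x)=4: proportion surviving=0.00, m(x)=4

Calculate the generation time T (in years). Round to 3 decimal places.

1.519

lx·mx: 0, 1.47, 0.51, 0.35, 0 → R0 = 2.33
x·lx·mx: 0, 1.47, 1.02, 1.05, 0 → Σ = 3.54
T = 3.54 / 2.33 = 1.519313… → 1.519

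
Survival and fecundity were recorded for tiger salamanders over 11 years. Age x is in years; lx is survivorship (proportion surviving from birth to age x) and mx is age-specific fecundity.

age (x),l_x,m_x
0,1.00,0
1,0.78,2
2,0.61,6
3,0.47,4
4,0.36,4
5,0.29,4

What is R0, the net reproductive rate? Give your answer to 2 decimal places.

lx·mx by age: 0, 1.56, 3.66, 1.88, 1.44, 1.16
R0 = Σ lx·mx = 9.7 → 9.70

9.70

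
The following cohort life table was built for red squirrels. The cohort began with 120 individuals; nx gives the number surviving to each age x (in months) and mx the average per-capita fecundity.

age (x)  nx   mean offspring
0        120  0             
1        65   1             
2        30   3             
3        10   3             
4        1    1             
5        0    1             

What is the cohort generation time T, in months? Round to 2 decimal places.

lx = nx/n0 = nx/120: 1, 0.54167…, 0.25, 0.08333…, 0.00833…, 0
lx·mx: 0, 0.541667…, 0.75, 0.25…, 0.008333…, 0 → R0 = 1.55…
x·lx·mx: 0, 0.541667…, 1.5, 0.75…, 0.033333…, 0 → Σ = 2.825…
T = 2.825… / 1.55… = 1.822581… → 1.82

1.82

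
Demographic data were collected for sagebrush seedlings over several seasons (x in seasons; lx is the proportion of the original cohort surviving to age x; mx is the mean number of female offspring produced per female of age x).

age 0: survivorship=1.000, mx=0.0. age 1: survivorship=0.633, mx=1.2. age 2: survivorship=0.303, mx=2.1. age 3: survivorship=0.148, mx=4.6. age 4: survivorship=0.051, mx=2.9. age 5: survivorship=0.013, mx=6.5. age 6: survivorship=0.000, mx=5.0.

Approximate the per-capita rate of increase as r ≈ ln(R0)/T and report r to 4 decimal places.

R0 = Σ lx·mx = 0 + 0.7596 + 0.6363 + 0.6808 + 0.1479 + 0.0845 + 0 = 2.3091
Σ x·lx·mx = 5.0887; T = 5.0887/2.3091 = 2.20376…
r ≈ ln(R0)/T = ln(2.3091)/2.20376… = 0.379741… → 0.3797

0.3797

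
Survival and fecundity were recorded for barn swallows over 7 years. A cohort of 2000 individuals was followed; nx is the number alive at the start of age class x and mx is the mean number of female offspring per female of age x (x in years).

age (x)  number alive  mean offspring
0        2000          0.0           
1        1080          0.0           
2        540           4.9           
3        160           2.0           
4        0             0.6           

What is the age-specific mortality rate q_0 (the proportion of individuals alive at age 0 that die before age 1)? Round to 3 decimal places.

0.460

lx = nx/n0 = nx/2000: 1, 0.54, 0.27, 0.08, 0
q_0 = (l_0 − l_1) / l_0 = (1 − 0.54) / 1
     = 0.46 / 1 = 0.46 → 0.460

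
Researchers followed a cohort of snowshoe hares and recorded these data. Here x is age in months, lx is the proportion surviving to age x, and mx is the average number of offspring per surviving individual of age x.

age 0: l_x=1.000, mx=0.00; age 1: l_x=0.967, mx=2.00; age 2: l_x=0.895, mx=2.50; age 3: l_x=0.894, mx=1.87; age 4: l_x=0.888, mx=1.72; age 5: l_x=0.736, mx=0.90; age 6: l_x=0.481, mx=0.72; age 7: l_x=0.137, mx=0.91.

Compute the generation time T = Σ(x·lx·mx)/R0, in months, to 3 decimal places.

2.798

lx·mx: 0, 1.934, 2.2375, 1.67178, 1.52736, 0.6624, 0.34632, 0.12467 → R0 = 8.50403
x·lx·mx: 0, 1.934, 4.475, 5.01534, 6.10944, 3.312, 2.07792, 0.87269 → Σ = 23.79639
T = 23.79639 / 8.50403 = 2.798249… → 2.798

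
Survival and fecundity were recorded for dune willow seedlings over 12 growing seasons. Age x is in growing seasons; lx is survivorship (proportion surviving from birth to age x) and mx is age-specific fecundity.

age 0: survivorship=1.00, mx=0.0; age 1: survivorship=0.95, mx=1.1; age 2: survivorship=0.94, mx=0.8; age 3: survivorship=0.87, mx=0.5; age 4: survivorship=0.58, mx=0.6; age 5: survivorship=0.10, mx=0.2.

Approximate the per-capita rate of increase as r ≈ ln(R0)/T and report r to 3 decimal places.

0.465

R0 = Σ lx·mx = 0 + 1.045 + 0.752 + 0.435 + 0.348 + 0.02 = 2.6
Σ x·lx·mx = 5.346; T = 5.346/2.6 = 2.05615…
r ≈ ln(R0)/T = ln(2.6)/2.05615… = 0.46471… → 0.465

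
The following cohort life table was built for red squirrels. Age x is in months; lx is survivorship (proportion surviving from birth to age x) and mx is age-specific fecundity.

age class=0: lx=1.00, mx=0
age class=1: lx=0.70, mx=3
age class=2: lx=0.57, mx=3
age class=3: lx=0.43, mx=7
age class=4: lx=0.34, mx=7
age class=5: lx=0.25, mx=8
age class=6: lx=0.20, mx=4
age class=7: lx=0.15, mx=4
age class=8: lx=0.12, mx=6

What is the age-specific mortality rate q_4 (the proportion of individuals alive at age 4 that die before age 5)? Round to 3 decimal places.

q_4 = (l_4 − l_5) / l_4 = (0.34 − 0.25) / 0.34
     = 0.09 / 0.34 = 0.264706… → 0.265

0.265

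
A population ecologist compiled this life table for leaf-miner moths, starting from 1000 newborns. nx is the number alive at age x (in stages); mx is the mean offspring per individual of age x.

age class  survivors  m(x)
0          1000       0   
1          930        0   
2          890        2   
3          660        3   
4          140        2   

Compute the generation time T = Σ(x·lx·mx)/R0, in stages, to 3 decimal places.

lx = nx/n0 = nx/1000: 1, 0.93, 0.89, 0.66, 0.14
lx·mx: 0, 0, 1.78, 1.98, 0.28 → R0 = 4.04
x·lx·mx: 0, 0, 3.56, 5.94, 1.12 → Σ = 10.62
T = 10.62 / 4.04 = 2.628713… → 2.629

2.629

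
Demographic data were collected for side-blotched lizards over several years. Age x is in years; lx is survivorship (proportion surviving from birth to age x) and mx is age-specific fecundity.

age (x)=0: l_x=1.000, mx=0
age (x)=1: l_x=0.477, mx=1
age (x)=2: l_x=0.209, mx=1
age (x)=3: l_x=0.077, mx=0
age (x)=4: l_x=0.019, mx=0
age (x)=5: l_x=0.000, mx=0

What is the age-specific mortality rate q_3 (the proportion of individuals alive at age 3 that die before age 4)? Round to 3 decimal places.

q_3 = (l_3 − l_4) / l_3 = (0.077 − 0.019) / 0.077
     = 0.058 / 0.077 = 0.753247… → 0.753

0.753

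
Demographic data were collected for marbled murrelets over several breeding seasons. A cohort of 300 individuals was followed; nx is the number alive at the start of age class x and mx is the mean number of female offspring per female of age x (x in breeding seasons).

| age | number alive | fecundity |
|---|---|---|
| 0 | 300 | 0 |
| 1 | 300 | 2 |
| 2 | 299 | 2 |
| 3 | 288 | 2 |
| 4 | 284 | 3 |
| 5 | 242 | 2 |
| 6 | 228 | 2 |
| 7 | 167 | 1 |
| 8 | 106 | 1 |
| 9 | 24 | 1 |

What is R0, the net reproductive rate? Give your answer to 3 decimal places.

12.877

lx = nx/n0 = nx/300: 1, 1, 0.99667…, 0.96, 0.94667…, 0.80667…, 0.76, 0.55667…, 0.35333…, 0.08
lx·mx by age: 0, 2, 1.993333…, 1.92, 2.84…, 1.613333…, 1.52, 0.556667…, 0.353333…, 0.08
R0 = Σ lx·mx = 12.876667… → 12.877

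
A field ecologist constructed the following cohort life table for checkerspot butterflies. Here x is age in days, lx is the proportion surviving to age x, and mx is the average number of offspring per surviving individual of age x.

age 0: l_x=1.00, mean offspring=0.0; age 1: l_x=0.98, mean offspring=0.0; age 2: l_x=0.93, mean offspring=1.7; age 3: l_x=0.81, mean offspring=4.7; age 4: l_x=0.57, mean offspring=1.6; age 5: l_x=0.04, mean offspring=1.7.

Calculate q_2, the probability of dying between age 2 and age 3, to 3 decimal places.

0.129

q_2 = (l_2 − l_3) / l_2 = (0.93 − 0.81) / 0.93
     = 0.12 / 0.93 = 0.129032… → 0.129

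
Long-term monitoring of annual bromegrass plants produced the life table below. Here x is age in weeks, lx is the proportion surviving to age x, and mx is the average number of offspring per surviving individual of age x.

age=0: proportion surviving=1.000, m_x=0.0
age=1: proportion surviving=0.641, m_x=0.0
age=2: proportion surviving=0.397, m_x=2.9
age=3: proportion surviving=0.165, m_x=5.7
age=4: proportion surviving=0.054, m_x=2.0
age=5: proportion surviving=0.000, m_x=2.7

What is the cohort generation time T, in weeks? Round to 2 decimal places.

lx·mx: 0, 0, 1.1513, 0.9405, 0.108, 0 → R0 = 2.1998
x·lx·mx: 0, 0, 2.3026, 2.8215, 0.432, 0 → Σ = 5.5561
T = 5.5561 / 2.1998 = 2.52573… → 2.53

2.53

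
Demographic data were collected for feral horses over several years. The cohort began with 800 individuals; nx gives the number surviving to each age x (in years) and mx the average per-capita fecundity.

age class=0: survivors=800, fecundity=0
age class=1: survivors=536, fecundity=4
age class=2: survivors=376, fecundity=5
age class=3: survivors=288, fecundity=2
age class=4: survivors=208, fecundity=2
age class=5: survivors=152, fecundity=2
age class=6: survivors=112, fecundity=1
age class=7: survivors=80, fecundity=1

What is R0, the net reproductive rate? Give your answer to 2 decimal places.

6.89

lx = nx/n0 = nx/800: 1, 0.67, 0.47, 0.36, 0.26, 0.19, 0.14, 0.1
lx·mx by age: 0, 2.68, 2.35, 0.72, 0.52, 0.38, 0.14, 0.1
R0 = Σ lx·mx = 6.89 → 6.89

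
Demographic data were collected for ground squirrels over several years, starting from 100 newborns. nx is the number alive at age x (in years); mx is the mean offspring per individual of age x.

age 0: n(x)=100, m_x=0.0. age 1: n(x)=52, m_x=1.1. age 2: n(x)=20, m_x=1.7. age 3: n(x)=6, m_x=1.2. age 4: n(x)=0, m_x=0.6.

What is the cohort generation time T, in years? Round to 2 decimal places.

1.49

lx = nx/n0 = nx/100: 1, 0.52, 0.2, 0.06, 0
lx·mx: 0, 0.572, 0.34, 0.072, 0 → R0 = 0.984
x·lx·mx: 0, 0.572, 0.68, 0.216, 0 → Σ = 1.468
T = 1.468 / 0.984 = 1.49187… → 1.49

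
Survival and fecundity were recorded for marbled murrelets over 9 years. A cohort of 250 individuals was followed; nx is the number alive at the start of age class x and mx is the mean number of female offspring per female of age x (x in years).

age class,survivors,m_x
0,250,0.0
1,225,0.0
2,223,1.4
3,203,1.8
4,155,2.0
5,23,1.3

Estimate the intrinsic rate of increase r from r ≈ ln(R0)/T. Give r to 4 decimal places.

0.4592

lx = nx/n0 = nx/250: 1, 0.9, 0.892, 0.812, 0.62, 0.092
R0 = Σ lx·mx = 0 + 0 + 1.2488 + 1.4616 + 1.24 + 0.1196 = 4.07
Σ x·lx·mx = 12.4404; T = 12.4404/4.07 = 3.05661…
r ≈ ln(R0)/T = ln(4.07)/3.05661… = 0.459216… → 0.4592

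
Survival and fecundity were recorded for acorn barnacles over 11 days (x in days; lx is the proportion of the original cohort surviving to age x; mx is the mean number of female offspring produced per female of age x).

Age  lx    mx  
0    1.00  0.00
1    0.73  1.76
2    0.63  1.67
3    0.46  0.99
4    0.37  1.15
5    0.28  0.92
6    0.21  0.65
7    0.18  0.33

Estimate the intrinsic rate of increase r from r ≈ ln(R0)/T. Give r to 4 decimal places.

0.5317

R0 = Σ lx·mx = 0 + 1.2848 + 1.0521 + 0.4554 + 0.4255 + 0.2576 + 0.1365 + 0.0594 = 3.6713
Σ x·lx·mx = 8.98; T = 8.98/3.6713 = 2.446…
r ≈ ln(R0)/T = ln(3.6713)/2.446… = 0.531703… → 0.5317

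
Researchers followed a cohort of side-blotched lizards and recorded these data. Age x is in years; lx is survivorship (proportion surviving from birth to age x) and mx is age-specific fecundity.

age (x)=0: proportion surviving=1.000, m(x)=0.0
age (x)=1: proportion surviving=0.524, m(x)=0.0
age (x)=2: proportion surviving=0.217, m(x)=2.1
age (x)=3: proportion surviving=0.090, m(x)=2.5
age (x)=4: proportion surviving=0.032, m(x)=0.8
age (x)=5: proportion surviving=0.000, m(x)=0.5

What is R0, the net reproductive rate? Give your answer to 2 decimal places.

lx·mx by age: 0, 0, 0.4557, 0.225, 0.0256, 0
R0 = Σ lx·mx = 0.7063 → 0.71

0.71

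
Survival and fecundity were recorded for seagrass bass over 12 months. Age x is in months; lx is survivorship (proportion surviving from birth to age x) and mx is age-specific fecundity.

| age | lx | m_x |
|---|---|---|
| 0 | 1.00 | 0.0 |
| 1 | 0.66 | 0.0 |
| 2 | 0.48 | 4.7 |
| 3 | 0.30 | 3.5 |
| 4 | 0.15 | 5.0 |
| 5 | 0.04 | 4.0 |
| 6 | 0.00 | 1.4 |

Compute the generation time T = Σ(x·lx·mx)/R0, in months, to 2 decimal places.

lx·mx: 0, 0, 2.256, 1.05, 0.75, 0.16, 0 → R0 = 4.216
x·lx·mx: 0, 0, 4.512, 3.15, 3, 0.8, 0 → Σ = 11.462
T = 11.462 / 4.216 = 2.718691… → 2.72

2.72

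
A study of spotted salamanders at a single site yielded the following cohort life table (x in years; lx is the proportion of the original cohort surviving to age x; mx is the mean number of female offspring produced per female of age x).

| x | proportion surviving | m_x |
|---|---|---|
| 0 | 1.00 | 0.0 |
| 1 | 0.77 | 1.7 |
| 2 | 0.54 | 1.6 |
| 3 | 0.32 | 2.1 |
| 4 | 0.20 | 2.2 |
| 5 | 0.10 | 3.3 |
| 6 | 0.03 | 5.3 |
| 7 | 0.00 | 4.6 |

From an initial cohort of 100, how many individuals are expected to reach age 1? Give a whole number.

77

Expected survivors = N0 · l_1 = 100 × 0.77 = 77 → 77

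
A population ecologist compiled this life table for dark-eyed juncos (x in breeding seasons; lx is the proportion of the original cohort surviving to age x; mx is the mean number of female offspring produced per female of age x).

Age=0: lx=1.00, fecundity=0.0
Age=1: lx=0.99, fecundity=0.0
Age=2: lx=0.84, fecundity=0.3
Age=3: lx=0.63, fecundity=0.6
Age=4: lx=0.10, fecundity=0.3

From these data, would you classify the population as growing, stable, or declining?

declining

R0 = Σ lx·mx = 0 + 0 + 0.252 + 0.378 + 0.03 = 0.66
R0 < 1, so the population is declining.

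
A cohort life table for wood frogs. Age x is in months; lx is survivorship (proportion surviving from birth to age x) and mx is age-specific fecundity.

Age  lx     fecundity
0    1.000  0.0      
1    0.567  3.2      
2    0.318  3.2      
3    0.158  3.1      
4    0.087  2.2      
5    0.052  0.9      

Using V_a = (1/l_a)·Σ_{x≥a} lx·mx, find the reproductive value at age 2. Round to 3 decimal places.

5.489

lx·mx for x ≥ 2: 1.0176, 0.4898, 0.1914, 0.0468 → sum = 1.7456
V_2 = 1.7456 / l_2 = 1.7456 / 0.318 = 5.489308… → 5.489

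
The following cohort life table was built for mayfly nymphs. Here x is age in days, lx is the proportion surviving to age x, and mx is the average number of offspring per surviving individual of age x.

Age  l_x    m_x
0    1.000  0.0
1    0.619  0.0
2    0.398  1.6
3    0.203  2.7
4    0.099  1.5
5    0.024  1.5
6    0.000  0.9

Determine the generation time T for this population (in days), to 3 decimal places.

2.696

lx·mx: 0, 0, 0.6368, 0.5481, 0.1485, 0.036, 0 → R0 = 1.3694
x·lx·mx: 0, 0, 1.2736, 1.6443, 0.594, 0.18, 0 → Σ = 3.6919
T = 3.6919 / 1.3694 = 2.695998… → 2.696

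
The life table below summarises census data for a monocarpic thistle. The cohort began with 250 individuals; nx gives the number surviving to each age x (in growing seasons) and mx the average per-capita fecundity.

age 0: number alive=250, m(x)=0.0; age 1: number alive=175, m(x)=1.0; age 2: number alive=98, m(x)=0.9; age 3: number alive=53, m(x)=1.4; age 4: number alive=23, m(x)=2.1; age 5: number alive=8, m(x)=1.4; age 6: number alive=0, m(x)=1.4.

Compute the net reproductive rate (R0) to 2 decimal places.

1.59

lx = nx/n0 = nx/250: 1, 0.7, 0.392, 0.212, 0.092, 0.032, 0
lx·mx by age: 0, 0.7, 0.3528, 0.2968, 0.1932, 0.0448, 0
R0 = Σ lx·mx = 1.5876 → 1.59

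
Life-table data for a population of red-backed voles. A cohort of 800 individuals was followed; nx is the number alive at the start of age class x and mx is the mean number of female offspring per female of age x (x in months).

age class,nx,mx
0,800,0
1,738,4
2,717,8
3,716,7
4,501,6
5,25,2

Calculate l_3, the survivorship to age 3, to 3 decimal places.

0.895

l_3 = n_3/n_0 = 716/800 = 0.895 → 0.895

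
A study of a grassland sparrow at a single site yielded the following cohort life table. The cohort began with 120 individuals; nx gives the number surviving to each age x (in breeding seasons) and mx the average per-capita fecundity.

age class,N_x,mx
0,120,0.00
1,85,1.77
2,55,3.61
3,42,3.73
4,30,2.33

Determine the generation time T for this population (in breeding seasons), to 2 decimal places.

lx = nx/n0 = nx/120: 1, 0.70833…, 0.45833…, 0.35, 0.25
lx·mx: 0, 1.25375…, 1.654583…, 1.3055, 0.5825 → R0 = 4.796333…
x·lx·mx: 0, 1.25375…, 3.309167…, 3.9165, 2.33 → Σ = 10.809417…
T = 10.809417… / 4.796333… = 2.253683… → 2.25

2.25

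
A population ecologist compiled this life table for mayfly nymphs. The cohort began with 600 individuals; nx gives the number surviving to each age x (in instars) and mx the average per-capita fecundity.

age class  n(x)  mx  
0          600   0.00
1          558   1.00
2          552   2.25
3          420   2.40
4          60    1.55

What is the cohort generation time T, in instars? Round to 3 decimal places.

2.219

lx = nx/n0 = nx/600: 1, 0.93, 0.92, 0.7, 0.1
lx·mx: 0, 0.93, 2.07, 1.68, 0.155 → R0 = 4.835
x·lx·mx: 0, 0.93, 4.14, 5.04, 0.62 → Σ = 10.73
T = 10.73 / 4.835 = 2.219235… → 2.219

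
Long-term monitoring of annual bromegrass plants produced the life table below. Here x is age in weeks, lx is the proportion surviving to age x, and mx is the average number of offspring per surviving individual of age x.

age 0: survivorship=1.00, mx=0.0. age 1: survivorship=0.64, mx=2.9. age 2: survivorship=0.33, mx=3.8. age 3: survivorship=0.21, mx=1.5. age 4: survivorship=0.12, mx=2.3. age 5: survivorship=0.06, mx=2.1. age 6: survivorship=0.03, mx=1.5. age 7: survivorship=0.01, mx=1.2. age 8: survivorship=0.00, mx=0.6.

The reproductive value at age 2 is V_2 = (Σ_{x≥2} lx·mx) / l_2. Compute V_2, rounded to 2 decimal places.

6.15

lx·mx for x ≥ 2: 1.254, 0.315, 0.276, 0.126, 0.045, 0.012, 0 → sum = 2.028
V_2 = 2.028 / l_2 = 2.028 / 0.33 = 6.145455… → 6.15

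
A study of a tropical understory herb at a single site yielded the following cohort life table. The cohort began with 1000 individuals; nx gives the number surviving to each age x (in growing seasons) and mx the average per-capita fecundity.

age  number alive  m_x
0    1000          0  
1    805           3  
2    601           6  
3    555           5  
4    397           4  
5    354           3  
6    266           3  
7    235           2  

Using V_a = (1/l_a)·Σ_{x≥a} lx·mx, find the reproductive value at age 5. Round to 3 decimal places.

lx = nx/n0 = nx/1000: 1, 0.805, 0.601, 0.555, 0.397, 0.354, 0.266, 0.235
lx·mx for x ≥ 5: 1.062, 0.798, 0.47 → sum = 2.33
V_5 = 2.33 / l_5 = 2.33 / 0.354 = 6.581921… → 6.582

6.582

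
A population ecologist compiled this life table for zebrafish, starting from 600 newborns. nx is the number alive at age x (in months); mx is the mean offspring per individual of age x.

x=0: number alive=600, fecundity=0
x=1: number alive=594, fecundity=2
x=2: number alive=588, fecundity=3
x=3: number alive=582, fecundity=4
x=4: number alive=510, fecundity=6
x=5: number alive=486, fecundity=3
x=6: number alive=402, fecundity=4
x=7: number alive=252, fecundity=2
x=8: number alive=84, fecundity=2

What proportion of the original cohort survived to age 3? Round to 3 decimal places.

l_3 = n_3/n_0 = 582/600 = 0.97 → 0.970

0.970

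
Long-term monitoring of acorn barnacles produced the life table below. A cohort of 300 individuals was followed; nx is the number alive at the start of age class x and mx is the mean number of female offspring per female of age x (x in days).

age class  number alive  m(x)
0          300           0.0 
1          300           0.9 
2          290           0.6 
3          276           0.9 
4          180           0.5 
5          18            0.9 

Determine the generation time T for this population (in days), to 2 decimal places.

lx = nx/n0 = nx/300: 1, 1, 0.96667…, 0.92, 0.6, 0.06
lx·mx: 0, 0.9, 0.58…, 0.828, 0.3, 0.054 → R0 = 2.662…
x·lx·mx: 0, 0.9, 1.16…, 2.484, 1.2, 0.27 → Σ = 6.014…
T = 6.014… / 2.662… = 2.259204… → 2.26

2.26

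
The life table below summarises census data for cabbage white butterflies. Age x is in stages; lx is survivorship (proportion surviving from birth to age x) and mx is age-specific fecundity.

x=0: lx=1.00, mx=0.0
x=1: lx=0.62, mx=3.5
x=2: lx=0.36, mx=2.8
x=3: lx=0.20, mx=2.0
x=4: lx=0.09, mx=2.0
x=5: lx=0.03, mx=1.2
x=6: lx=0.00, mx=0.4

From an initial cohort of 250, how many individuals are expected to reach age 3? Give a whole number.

50

Expected survivors = N0 · l_3 = 250 × 0.20 = 50 → 50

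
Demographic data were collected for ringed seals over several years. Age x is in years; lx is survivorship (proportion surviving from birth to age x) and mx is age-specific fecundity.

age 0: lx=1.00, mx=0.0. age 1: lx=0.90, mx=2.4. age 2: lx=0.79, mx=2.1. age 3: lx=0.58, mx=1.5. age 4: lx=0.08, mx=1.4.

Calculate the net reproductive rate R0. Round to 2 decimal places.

lx·mx by age: 0, 2.16, 1.659, 0.87, 0.112
R0 = Σ lx·mx = 4.801 → 4.80

4.80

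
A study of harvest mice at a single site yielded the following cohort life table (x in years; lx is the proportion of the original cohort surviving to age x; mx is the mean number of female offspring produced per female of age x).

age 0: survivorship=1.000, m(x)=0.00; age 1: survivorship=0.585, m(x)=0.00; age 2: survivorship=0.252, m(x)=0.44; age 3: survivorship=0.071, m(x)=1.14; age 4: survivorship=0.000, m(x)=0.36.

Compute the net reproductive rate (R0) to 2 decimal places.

0.19

lx·mx by age: 0, 0, 0.11088, 0.08094, 0
R0 = Σ lx·mx = 0.19182 → 0.19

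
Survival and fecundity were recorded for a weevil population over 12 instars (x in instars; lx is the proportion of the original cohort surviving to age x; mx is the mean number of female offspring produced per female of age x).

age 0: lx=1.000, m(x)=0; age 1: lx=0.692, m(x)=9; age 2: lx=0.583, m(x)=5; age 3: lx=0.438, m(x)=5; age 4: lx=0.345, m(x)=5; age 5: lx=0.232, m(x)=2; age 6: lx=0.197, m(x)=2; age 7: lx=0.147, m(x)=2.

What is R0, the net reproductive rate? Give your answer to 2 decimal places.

lx·mx by age: 0, 6.228, 2.915, 2.19, 1.725, 0.464, 0.394, 0.294
R0 = Σ lx·mx = 14.21 → 14.21

14.21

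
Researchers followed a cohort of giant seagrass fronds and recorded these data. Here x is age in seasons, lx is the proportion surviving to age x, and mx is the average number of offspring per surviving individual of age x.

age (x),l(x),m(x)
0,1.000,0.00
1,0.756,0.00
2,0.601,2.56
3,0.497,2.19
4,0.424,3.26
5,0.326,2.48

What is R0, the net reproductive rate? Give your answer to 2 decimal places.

lx·mx by age: 0, 0, 1.53856, 1.08843, 1.38224, 0.80848
R0 = Σ lx·mx = 4.81771 → 4.82

4.82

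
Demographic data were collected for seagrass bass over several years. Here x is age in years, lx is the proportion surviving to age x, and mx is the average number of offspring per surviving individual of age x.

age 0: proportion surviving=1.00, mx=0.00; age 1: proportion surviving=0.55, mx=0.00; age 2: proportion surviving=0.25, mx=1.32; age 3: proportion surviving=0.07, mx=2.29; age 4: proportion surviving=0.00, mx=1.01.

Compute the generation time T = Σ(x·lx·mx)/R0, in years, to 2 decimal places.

lx·mx: 0, 0, 0.33, 0.1603, 0 → R0 = 0.4903
x·lx·mx: 0, 0, 0.66, 0.4809, 0 → Σ = 1.1409
T = 1.1409 / 0.4903 = 2.326943… → 2.33

2.33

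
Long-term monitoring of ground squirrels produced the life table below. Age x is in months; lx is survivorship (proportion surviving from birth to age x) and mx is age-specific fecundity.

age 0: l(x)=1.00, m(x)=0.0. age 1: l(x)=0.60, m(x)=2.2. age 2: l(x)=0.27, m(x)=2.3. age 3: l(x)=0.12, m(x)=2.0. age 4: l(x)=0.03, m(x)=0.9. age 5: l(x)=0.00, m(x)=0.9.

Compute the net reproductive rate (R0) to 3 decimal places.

lx·mx by age: 0, 1.32, 0.621, 0.24, 0.027, 0
R0 = Σ lx·mx = 2.208 → 2.208

2.208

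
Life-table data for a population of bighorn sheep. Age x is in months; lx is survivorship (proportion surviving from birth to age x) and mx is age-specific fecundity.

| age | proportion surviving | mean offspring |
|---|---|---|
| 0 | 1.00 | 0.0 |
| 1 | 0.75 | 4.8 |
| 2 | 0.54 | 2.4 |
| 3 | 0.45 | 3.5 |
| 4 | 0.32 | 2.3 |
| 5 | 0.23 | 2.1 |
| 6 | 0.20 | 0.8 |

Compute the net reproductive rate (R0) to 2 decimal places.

lx·mx by age: 0, 3.6, 1.296, 1.575, 0.736, 0.483, 0.16
R0 = Σ lx·mx = 7.85 → 7.85

7.85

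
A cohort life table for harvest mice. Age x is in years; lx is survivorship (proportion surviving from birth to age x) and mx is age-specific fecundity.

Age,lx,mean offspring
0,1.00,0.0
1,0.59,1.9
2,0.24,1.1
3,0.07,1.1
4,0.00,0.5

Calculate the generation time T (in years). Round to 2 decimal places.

1.29

lx·mx: 0, 1.121, 0.264, 0.077, 0 → R0 = 1.462
x·lx·mx: 0, 1.121, 0.528, 0.231, 0 → Σ = 1.88
T = 1.88 / 1.462 = 1.28591… → 1.29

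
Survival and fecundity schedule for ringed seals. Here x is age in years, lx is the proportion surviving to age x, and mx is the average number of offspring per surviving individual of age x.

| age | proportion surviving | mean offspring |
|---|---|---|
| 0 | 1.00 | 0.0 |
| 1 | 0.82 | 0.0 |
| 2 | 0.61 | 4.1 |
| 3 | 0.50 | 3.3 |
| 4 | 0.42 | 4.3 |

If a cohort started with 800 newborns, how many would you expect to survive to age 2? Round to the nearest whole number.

488

Expected survivors = N0 · l_2 = 800 × 0.61 = 488 → 488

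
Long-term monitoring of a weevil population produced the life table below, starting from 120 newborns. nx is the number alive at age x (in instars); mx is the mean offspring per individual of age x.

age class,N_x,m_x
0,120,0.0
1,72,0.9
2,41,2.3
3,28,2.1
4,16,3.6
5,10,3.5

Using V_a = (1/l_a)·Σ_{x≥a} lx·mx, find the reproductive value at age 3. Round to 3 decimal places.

lx = nx/n0 = nx/120: 1, 0.6, 0.34167…, 0.23333…, 0.13333…, 0.08333…
lx·mx for x ≥ 3: 0.49…, 0.48…, 0.291667… → sum = 1.261667…
V_3 = 1.261667… / l_3 = 1.261667… / 0.233333… = 5.407143… → 5.407

5.407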